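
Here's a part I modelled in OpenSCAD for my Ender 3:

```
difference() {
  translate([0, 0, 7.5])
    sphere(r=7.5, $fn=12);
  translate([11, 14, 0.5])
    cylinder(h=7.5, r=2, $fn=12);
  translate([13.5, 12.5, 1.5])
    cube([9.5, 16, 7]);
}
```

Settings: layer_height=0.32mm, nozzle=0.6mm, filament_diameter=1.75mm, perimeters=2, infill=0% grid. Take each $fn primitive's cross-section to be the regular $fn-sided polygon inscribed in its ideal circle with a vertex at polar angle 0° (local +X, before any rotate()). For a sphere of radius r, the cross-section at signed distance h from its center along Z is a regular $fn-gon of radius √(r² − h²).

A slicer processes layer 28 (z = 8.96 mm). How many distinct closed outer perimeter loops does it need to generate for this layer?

At z = 8.96 mm: the r=7.5 sphere slices to a regular 12-gon of circumradius 7.357 (√(r²−h²) with h=1.46 from center); the cylinder at (11, 14) does not reach this height (z outside [0.5, 8]); the cube at (13.5, 12.5) does not reach this height (z outside [1.5, 8.5]); Subtracting the remaining from the first: none of the subtracted shapes is present at this height, so the r=7.5 sphere is unchanged — 1 connected region. The result has 1 disconnected region.

1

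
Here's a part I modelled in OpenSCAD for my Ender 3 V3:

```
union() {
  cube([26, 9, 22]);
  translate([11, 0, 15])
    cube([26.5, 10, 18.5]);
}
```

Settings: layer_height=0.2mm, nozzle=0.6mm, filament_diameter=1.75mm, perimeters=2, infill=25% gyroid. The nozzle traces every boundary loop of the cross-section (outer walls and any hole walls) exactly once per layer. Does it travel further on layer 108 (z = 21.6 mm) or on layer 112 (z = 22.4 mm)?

layer 108 (z = 21.6 mm)

Layer 108 (z = 21.6): the cube is present — its section is the full 26×9 rectangle (perimeter 70.00 mm); the cube at (11, 0) is present — its section is the full 26.5×10 rectangle (perimeter 73.00 mm); Merging all regions: the regions partially overlap (shared area 135.00 mm²), so the edge portions inside another operand are dropped and the merged outline is re-measured after clipping — boundary = 95.00 mm. So its perimeter = 95.00 mm. Layer 112 (z = 22.4): the cube is not intersected at this z (z outside [0, 22]); the 26.5×10 cube at (11, 0) contributes its full rectangle (perimeter 73.00 mm); Taking the union: only the 26.5×10 cube at (11, 0) is present, so the union is just that shape — boundary = 73.00 mm. So its perimeter = 73.00 mm. Layer 108 is larger (95.00 vs 73.00 mm).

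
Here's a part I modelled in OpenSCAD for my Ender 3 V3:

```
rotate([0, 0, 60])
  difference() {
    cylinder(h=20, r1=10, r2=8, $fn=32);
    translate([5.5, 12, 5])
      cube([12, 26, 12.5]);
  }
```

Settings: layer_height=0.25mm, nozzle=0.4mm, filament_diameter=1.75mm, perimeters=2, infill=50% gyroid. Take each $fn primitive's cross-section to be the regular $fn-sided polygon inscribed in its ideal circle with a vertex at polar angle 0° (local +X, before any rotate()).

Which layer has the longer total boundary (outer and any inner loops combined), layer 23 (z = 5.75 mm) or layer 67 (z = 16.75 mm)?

layer 23 (z = 5.75 mm)

Layer 23 (z = 5.75): the cone: at t=0.287 of its height the radius interpolates to r₁+(r₂−r₁)t = 9.425, giving a regular 32-gon of that circumradius (perimeter = 2·32·9.425·sin(180°/32) = 59.12 mm); the cube at (5.5, 12) is present — its section is the full 12×26 rectangle (perimeter 76.00 mm); Taking the first minus the rest: starting from the cone, the 12×26 cube at (5.5, 12) misses the remaining region (no effect) — boundary = 59.12 mm; (whole slice rotated 60° about Z — lengths, areas and connectivity unchanged). So its perimeter = 59.12 mm. Layer 67 (z = 16.75): the cone: at t=0.838 of its height the radius interpolates to r₁+(r₂−r₁)t = 8.325, giving a regular 32-gon of that circumradius (perimeter = 2·32·8.325·sin(180°/32) = 52.22 mm); the cube at (5.5, 12) is present — its section is the full 12×26 rectangle (perimeter 76.00 mm); Taking the first minus the rest: starting from the cone, the 12×26 cube at (5.5, 12) misses the remaining region (no effect) — boundary = 52.22 mm; (whole slice rotated 60° about Z — lengths, areas and connectivity unchanged). So its perimeter = 52.22 mm. Layer 23 is larger (59.12 vs 52.22 mm).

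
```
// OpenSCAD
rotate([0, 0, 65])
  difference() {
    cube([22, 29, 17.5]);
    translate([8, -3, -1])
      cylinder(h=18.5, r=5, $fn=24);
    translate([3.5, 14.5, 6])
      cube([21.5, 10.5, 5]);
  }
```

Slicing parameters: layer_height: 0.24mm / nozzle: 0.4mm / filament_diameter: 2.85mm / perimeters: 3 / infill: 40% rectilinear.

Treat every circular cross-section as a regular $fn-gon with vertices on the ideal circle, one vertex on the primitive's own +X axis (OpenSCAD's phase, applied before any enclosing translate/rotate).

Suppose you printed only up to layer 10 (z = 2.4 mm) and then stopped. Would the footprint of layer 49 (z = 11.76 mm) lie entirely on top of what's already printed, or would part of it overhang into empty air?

Compare the two slices. At z = 2.4: the cube is present — its section is the full 22×29 rectangle (area 638.00 mm²); the r=5 cylinder at (8, -3) contributes a regular 24-gon of circumradius 5 (area = (24/2)·5.000²·sin(360°/24) = 77.65 mm²); the cube at (3.5, 14.5) does not reach this height (z outside [6, 11]); Taking the first minus the rest: starting from the 22×29 cube (638.00 mm²), the r=5 cylinder at (8, -3) partially overlaps it — only the 10.92 mm² overlap (of its 77.65 mm²) is removed, clipping the outline — area = 627.08 mm²; (whole slice rotated 65° about Z — lengths, areas and connectivity unchanged). At z = 11.76: the cube (footprint 22×29) is included at this height (area 638.00 mm²); the r=5 cylinder at (8, -3) gives a regular 24-gon of circumradius 5 (constant along its height) (area = (24/2)·5.000²·sin(360°/24) = 77.65 mm²); the cube at (3.5, 14.5) is absent (z outside [6, 11]); Taking the first minus the rest: starting from the 22×29 cube (638.00 mm²), the r=5 cylinder at (8, -3) partially overlaps it — only the 10.92 mm² overlap (of its 77.65 mm²) is removed, clipping the outline — area = 627.08 mm²; (whole slice rotated 65° about Z — lengths, areas and connectivity unchanged). Checking containment: the cross-section at z = 11.76 is a subset of the cross-section at z = 2.4.

entirely on top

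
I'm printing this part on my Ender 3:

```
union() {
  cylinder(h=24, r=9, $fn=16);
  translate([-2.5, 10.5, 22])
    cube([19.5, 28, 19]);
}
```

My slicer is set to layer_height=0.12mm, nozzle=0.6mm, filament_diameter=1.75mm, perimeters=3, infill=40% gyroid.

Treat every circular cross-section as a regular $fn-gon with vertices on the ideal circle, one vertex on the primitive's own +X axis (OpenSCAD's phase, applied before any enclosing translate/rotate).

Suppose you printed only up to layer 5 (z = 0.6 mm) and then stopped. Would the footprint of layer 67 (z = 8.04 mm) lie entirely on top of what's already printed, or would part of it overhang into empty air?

entirely on top

Compare the two slices. At z = 0.6: the cylinder: section is a regular 16-gon, circumradius r=9 (area = (16/2)·9.000²·sin(360°/16) = 247.98 mm²); the cube at (-2.5, 10.5) does not reach this height (z outside [22, 41]); Merging all regions: only the r=9 cylinder is present, so the union is just that shape — area = 247.98 mm². At z = 8.04: the r=9 cylinder contributes a regular 16-gon of circumradius 9 (area = (16/2)·9.000²·sin(360°/16) = 247.98 mm²); the cube at (-2.5, 10.5) does not reach this height (z outside [22, 41]); Merging all regions: only the r=9 cylinder is present, so the union is just that shape — area = 247.98 mm². Checking containment: the cross-section at z = 8.04 is a subset of the cross-section at z = 0.6.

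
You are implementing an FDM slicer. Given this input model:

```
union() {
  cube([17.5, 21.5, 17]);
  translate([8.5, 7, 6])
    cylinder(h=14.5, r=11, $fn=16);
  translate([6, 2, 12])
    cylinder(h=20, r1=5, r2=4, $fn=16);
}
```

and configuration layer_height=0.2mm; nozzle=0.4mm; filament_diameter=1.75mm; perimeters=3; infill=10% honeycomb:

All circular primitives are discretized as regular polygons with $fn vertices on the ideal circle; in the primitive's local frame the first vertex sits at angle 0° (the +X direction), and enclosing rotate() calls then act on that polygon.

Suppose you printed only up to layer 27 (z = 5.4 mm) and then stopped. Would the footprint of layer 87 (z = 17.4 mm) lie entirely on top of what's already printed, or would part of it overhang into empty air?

part overhangs

Compare the two slices. At z = 5.4: the 17.5×21.5 cube contributes its full rectangle (area 376.25 mm²); the cylinder at (8.5, 7) is not intersected at this z (z outside [6, 20.5]); the cone at (6, 2) is not intersected at this z (z outside [12, 32]); Merging all regions: only the 17.5×21.5 cube is present, so the union is just that shape — area = 376.25 mm². At z = 17.4: the cube is absent (z outside [0, 17]); the r=11 cylinder at (8.5, 7) gives a regular 16-gon of circumradius 11 (constant along its height) (area = (16/2)·11.000²·sin(360°/16) = 370.44 mm²); the cone at (6, 2): at t=0.270 of its height the radius interpolates to r₁+(r₂−r₁)t = 4.730, giving a regular 16-gon of that circumradius (area = (16/2)·4.730²·sin(360°/16) = 68.49 mm²); Merging all regions: the cone at (6, 2) lies entirely inside the r=11 cylinder at (8.5, 7), so the union is just the r=11 cylinder at (8.5, 7) — area = 370.44 mm². Checking containment: at z = 17.4 the cross-section extends beyond the z = 5.4 cross-section by about 81.62 mm².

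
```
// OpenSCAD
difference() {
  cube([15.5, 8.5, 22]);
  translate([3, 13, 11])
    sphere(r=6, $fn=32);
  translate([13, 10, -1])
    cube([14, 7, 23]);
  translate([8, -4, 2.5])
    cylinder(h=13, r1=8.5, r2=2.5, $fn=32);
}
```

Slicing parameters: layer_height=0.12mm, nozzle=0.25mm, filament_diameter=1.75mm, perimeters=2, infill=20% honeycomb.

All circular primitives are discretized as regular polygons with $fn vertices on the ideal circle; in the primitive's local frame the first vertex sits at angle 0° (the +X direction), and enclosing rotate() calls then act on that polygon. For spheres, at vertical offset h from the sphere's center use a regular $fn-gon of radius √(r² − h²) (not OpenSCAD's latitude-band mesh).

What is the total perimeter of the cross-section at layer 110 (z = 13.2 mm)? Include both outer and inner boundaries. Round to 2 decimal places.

At z = 13.2 mm: the 15.5×8.5 cube contributes its full rectangle (perimeter 48.00 mm); the sphere at (3, 13): section is a regular 32-gon, circumradius = √(r²−h²) = √(6²−2.2²) = 5.582 (perimeter = 2·32·5.582·sin(180°/32) = 35.02 mm); the cube at (13, 10) (footprint 14×7) is included at this height (perimeter 42.00 mm); the cone at (8, -4) contributes a regular 32-gon of circumradius 3.562 (interpolated between r1=8.5 and r2=2.5 at t=0.823) (perimeter = 2·32·3.562·sin(180°/32) = 22.34 mm); Subtracting the remaining from the first: starting from the 15.5×8.5 cube, the r=6 sphere at (3, 13) partially overlaps it — only the 4.71 mm² overlap (of its 97.26 mm²) is removed, clipping the outline; the 14×7 cube at (13, 10) misses the remaining region (no effect); the cone at (8, -4) misses the remaining region (no effect) — boundary = 48.20 mm. Overall, the cross-section is a single solid region. Total boundary length (outer) = 48.20 mm.

48.20 mm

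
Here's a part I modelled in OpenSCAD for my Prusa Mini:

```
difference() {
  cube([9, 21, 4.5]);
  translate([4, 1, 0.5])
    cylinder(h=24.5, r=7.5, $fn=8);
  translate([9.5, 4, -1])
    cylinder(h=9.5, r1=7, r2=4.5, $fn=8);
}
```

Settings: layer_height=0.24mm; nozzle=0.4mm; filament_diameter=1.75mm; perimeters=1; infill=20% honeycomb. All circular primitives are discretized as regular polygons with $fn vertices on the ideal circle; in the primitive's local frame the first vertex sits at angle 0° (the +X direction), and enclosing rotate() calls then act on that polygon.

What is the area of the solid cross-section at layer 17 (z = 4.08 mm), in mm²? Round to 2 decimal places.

At z = 4.08 mm: the cube (footprint 9×21) is included at this height (area 189.00 mm²); the cylinder at (4, 1): section is a regular 8-gon, circumradius r=7.5 (area = (8/2)·7.500²·sin(360°/8) = 159.10 mm²); the cone at (9.5, 4) contributes a regular 8-gon of circumradius 5.663 (interpolated between r1=7 and r2=4.5 at t=0.535) (area = (8/2)·5.663²·sin(360°/8) = 90.71 mm²); After the difference (first − rest): starting from the 9×21 cube (189.00 mm²), the r=7.5 cylinder at (4, 1) partially overlaps it — only the 68.01 mm² overlap (of its 159.10 mm²) is removed, clipping the outline; the cone at (9.5, 4) partially overlaps it — only the 5.52 mm² overlap (of its 90.71 mm²) is removed, clipping the outline — area = 115.47 mm². Overall, the cross-section is a single solid region. Net area = 115.47 mm².

115.47 mm²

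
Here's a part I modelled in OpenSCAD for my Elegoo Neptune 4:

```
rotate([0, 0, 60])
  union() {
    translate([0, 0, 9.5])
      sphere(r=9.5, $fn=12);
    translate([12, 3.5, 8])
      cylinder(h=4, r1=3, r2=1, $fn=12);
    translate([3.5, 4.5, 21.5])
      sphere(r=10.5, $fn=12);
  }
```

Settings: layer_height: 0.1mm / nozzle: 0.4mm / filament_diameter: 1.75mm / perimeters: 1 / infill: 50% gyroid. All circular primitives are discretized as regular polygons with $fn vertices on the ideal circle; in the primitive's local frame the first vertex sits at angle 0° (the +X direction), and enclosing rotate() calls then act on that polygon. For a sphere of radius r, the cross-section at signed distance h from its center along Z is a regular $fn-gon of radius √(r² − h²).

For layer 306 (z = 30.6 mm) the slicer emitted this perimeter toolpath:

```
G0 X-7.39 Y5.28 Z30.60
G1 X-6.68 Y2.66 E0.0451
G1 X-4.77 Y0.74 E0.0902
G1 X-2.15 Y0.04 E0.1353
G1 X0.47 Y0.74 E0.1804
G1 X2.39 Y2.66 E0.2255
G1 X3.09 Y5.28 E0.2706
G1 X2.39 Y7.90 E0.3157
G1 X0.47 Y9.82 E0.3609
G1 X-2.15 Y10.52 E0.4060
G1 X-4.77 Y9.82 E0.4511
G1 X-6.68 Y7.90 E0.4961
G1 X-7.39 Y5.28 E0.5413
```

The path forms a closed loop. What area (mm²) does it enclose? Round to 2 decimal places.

Apply the shoelace formula to the sequence of (X, Y) vertices; enclosed area = 82.36 mm².

82.36 mm²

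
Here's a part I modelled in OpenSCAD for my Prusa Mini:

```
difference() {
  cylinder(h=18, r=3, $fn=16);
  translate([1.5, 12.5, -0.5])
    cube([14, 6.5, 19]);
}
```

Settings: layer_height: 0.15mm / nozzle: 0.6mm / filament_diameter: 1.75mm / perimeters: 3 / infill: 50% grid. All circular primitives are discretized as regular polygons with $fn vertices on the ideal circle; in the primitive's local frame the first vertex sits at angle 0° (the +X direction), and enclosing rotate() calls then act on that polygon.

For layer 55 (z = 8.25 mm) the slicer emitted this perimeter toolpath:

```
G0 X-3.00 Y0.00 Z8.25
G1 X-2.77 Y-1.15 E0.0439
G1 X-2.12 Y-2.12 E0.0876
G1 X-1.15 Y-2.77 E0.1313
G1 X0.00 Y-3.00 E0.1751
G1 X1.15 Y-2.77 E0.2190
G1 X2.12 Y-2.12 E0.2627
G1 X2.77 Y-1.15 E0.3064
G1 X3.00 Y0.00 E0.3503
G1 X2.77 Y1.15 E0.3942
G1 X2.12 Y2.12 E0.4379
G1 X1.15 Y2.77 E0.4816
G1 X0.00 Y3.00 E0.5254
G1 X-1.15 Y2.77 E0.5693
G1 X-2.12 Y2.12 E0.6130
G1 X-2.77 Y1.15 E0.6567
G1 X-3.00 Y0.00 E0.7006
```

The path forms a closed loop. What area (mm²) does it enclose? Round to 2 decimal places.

Apply the shoelace formula to the sequence of (X, Y) vertices; enclosed area = 27.54 mm².

27.54 mm²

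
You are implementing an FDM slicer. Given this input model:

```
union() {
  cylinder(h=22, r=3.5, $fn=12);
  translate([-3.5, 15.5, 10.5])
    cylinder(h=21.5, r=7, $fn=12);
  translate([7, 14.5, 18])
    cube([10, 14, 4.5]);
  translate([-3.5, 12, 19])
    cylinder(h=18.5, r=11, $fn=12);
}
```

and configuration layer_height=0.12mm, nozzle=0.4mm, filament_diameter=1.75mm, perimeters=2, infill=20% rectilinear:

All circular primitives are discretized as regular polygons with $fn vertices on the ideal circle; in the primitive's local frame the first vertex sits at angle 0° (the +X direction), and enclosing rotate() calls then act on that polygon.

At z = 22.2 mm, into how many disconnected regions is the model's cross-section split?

2

At z = 22.2 mm: the cylinder is not intersected at this z (z outside [0, 22]); the cylinder at (-3.5, 15.5): section is a regular 12-gon, circumradius r=7; the cube at (7, 14.5) is present — its section is the full 10×14 rectangle; the r=11 cylinder at (-3.5, 12) gives a regular 12-gon of circumradius 11 (constant along its height); Taking the union: the regions partially overlap (shared area 147.00 mm²), so overlapping operands fuse into one piece — 2 connected regions. The result has 2 disconnected regions.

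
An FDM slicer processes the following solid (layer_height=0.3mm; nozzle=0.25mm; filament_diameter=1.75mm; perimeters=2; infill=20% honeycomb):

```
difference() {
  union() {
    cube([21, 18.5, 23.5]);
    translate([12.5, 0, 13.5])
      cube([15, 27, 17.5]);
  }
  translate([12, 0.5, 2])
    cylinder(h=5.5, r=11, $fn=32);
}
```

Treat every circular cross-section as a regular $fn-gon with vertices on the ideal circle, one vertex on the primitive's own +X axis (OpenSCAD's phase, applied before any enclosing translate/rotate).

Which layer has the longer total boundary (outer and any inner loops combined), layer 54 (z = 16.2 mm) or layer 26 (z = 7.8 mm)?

Layer 54 (z = 16.2): the 21×18.5 cube contributes its full rectangle (perimeter 79.00 mm); the cube at (12.5, 0) is present — its section is the full 15×27 rectangle (perimeter 84.00 mm); Taking the union: the regions partially overlap (shared area 157.25 mm²), so the edge portions inside another operand are dropped and the merged outline is re-measured after clipping — boundary = 109.00 mm; the cylinder at (12, 0.5) is absent (z outside [2, 7.5]); After the difference (first − rest): none of the subtracted shapes is present at this height, so that combined region is unchanged — boundary = 109.00 mm. So its perimeter = 109.00 mm. Layer 26 (z = 7.8): the 21×18.5 cube contributes its full rectangle (perimeter 79.00 mm); the cube at (12.5, 0) is absent (z outside [13.5, 31]); Merging all regions: only the 21×18.5 cube is present, so the union is just that shape — boundary = 79.00 mm; the cylinder at (12, 0.5) is not intersected at this z (z outside [2, 7.5]); Taking the first minus the rest: none of the subtracted shapes is present at this height, so that combined region is unchanged — boundary = 79.00 mm. So its perimeter = 79.00 mm. Layer 54 is larger (109.00 vs 79.00 mm).

layer 54 (z = 16.2 mm)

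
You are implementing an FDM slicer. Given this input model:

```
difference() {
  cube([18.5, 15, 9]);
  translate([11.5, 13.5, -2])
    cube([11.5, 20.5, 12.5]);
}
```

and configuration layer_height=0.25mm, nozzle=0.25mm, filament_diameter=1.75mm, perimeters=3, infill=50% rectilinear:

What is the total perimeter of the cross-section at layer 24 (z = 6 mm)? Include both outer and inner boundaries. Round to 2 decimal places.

At z = 6 mm: the cube is present — its section is the full 18.5×15 rectangle (perimeter 67.00 mm); the cube at (11.5, 13.5) is present — its section is the full 11.5×20.5 rectangle (perimeter 64.00 mm); Subtracting the remaining from the first: starting from the 18.5×15 cube, the 11.5×20.5 cube at (11.5, 13.5) partially overlaps it — only the 10.50 mm² overlap (of its 235.75 mm²) is removed, clipping the outline — boundary = 67.00 mm. Overall, the cross-section is a single solid region. Total boundary length (outer) = 67.00 mm.

67.00 mm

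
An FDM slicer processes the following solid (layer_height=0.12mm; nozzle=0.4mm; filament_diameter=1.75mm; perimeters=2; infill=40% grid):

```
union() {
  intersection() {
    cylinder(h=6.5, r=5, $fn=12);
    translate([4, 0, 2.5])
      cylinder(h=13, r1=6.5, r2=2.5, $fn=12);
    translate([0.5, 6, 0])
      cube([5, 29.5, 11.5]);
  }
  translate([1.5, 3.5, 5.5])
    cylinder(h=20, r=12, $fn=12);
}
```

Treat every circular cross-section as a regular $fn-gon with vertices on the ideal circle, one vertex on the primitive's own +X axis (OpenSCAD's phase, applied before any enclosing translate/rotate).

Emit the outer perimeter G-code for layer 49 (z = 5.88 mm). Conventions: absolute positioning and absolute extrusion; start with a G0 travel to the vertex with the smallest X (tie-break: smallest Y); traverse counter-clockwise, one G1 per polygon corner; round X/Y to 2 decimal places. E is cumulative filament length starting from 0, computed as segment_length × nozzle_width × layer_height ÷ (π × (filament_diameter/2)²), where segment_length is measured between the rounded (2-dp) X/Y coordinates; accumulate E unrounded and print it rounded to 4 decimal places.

G0 X-10.50 Y3.50 Z5.88
G1 X-8.89 Y-2.50 E0.1240
G1 X-4.50 Y-6.89 E0.2479
G1 X1.50 Y-8.50 E0.3718
G1 X7.50 Y-6.89 E0.4958
G1 X11.89 Y-2.50 E0.6197
G1 X13.50 Y3.50 E0.7437
G1 X11.89 Y9.50 E0.8677
G1 X7.50 Y13.89 E0.9915
G1 X1.50 Y15.50 E1.1155
G1 X-4.50 Y13.89 E1.2395
G1 X-8.89 Y9.50 E1.3634
G1 X-10.50 Y3.50 E1.4874

At z = 5.88 mm: the r=5 cylinder gives a regular 12-gon of circumradius 5 (constant along its height); the cone at (4, 0): at t=0.260 of its height the radius interpolates to r₁+(r₂−r₁)t = 5.460, giving a regular 12-gon of that circumradius; the cube at (0.5, 6) is present — its section is the full 5×29.5 rectangle; Keeping only the common overlap: the cone at (4, 0) partially overlaps the r=5 cylinder; clipping to the common part keeps 42.13 mm²; the 5×29.5 cube at (0.5, 6) does not overlap the running intersection (empty) — nothing remains; the r=12 cylinder at (1.5, 3.5) contributes a regular 12-gon of circumradius 12; Combining (union): only the r=12 cylinder at (1.5, 3.5) is present, so the union is just that shape — 1 connected region. The outline is a single polygon with 12 vertices. Extrusion per mm of travel: 0.4 × 0.12 / (π × 0.875²) = 0.019956. Accumulating E over each segment gives final E = 1.4874.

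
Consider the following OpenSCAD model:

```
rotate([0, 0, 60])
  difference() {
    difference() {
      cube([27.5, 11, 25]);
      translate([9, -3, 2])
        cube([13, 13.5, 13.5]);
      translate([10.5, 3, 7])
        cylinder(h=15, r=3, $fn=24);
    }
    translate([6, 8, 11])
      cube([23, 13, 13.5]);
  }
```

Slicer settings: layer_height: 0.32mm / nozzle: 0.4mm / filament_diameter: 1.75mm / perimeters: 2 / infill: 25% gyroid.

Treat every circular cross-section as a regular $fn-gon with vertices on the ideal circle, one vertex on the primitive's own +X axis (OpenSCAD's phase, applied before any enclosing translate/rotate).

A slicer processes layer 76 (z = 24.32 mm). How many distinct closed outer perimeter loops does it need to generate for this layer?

At z = 24.32 mm: the cube (footprint 27.5×11) is included at this height; the cube at (9, -3) is not intersected at this z (z outside [2, 15.5]); the cylinder at (10.5, 3) is not intersected at this z (z outside [7, 22]); Subtracting the remaining from the first: none of the subtracted shapes is present at this height, so the 27.5×11 cube is unchanged — 1 connected region; the cube at (6, 8) is present — its section is the full 23×13 rectangle; Taking the first minus the rest: starting from that combined region, the 23×13 cube at (6, 8) partially overlaps it — only the 64.50 mm² overlap (of its 299.00 mm²) is removed, clipping the outline — 1 connected region; (rotated 60° about Z; rotation is an isometry so areas/perimeters/island counts are preserved). The result has 1 disconnected region.

1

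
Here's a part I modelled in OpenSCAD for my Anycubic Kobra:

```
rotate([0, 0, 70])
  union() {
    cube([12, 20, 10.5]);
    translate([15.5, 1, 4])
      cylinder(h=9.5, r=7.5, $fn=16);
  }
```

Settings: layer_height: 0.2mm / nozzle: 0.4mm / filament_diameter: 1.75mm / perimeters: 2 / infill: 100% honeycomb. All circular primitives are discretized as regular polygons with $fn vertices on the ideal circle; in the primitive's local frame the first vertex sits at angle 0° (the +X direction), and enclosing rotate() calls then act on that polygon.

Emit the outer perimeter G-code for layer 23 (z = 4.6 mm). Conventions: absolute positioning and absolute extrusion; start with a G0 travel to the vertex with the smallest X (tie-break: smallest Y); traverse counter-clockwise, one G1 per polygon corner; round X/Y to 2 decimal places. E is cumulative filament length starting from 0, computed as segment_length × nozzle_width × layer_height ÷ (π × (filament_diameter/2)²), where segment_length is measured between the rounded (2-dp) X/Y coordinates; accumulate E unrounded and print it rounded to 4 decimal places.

G0 X-18.79 Y6.84 Z4.60
G1 X0.00 Y0.00 E0.6651
G1 X2.80 Y7.70 E0.9376
G1 X4.69 Y7.41 E1.0012
G1 X7.53 Y8.11 E1.0985
G1 X9.89 Y9.84 E1.1958
G1 X11.41 Y12.34 E1.2931
G1 X11.85 Y15.23 E1.3903
G1 X11.16 Y18.08 E1.4879
G1 X9.43 Y20.44 E1.5852
G1 X6.93 Y21.95 E1.6823
G1 X4.03 Y22.40 E1.7799
G1 X1.19 Y21.70 E1.8772
G1 X-1.17 Y19.97 E1.9746
G1 X-2.69 Y17.47 E2.0719
G1 X-3.13 Y14.58 E2.1691
G1 X-2.95 Y13.84 E2.1944
G1 X-14.69 Y18.12 E2.6100
G1 X-18.79 Y6.84 E3.0092

At z = 4.6 mm: the cube (footprint 12×20) is included at this height; the r=7.5 cylinder at (15.5, 1) gives a regular 16-gon of circumradius 7.5 (constant along its height); Taking the union: the regions partially overlap (shared area 22.01 mm²), so overlapping operands fuse into one piece — 1 connected region; (rotated 70° about Z; rotation is an isometry so areas/perimeters/island counts are preserved). The outline is a single polygon with 18 vertices. Extrusion per mm of travel: 0.4 × 0.2 / (π × 0.875²) = 0.033260. Accumulating E over each segment gives final E = 3.0092.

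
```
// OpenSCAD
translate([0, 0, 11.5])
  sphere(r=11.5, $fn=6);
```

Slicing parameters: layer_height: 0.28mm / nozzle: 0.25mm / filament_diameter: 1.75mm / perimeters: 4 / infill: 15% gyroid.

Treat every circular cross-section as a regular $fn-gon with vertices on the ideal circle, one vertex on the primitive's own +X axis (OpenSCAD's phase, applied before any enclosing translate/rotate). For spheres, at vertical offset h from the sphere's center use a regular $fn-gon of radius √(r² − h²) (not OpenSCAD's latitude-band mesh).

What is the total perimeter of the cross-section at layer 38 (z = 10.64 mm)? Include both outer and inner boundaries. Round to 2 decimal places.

At z = 10.64 mm: the r=11.5 sphere slices to a regular 6-gon of circumradius 11.468 (√(r²−h²) with h=0.86 from center) (perimeter = 2·6·11.468·sin(180°/6) = 68.81 mm). Overall, the cross-section is a single solid region. Total boundary length (outer) = 68.81 mm.

68.81 mm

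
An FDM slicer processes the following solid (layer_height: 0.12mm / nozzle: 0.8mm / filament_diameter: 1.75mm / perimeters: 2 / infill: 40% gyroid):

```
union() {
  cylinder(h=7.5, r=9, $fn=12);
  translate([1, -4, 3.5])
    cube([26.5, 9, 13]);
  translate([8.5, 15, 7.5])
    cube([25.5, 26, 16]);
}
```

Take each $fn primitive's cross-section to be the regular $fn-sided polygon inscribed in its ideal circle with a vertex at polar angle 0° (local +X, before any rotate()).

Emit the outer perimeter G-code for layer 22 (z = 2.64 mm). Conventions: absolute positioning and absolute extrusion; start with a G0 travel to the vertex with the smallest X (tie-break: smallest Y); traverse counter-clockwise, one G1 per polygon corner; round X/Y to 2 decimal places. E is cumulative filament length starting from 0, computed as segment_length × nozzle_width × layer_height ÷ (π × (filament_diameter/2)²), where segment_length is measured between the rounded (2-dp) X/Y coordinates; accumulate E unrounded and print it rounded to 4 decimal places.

G0 X-9.00 Y0.00 Z2.64
G1 X-7.79 Y-4.50 E0.1860
G1 X-4.50 Y-7.79 E0.3717
G1 X0.00 Y-9.00 E0.5577
G1 X4.50 Y-7.79 E0.7437
G1 X7.79 Y-4.50 E0.9294
G1 X9.00 Y0.00 E1.1153
G1 X7.79 Y4.50 E1.3013
G1 X4.50 Y7.79 E1.4870
G1 X0.00 Y9.00 E1.6730
G1 X-4.50 Y7.79 E1.8590
G1 X-7.79 Y4.50 E2.0447
G1 X-9.00 Y0.00 E2.2307

At z = 2.64 mm: the r=9 cylinder gives a regular 12-gon of circumradius 9 (constant along its height); the cube at (1, -4) does not reach this height (z outside [3.5, 16.5]); the cube at (8.5, 15) does not reach this height (z outside [7.5, 23.5]); Merging all regions: only the r=9 cylinder is present, so the union is just that shape — 1 connected region. The outline is a single polygon with 12 vertices. Extrusion per mm of travel: 0.8 × 0.12 / (π × 0.875²) = 0.039912. Accumulating E over each segment gives final E = 2.2307.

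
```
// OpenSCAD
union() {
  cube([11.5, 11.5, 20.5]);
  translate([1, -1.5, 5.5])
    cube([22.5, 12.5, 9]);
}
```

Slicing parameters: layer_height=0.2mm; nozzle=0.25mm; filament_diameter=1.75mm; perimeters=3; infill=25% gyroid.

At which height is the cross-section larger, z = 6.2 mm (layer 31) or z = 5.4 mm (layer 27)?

layer 31 (z = 6.2 mm)

Layer 31 (z = 6.2): the 11.5×11.5 cube contributes its full rectangle (area 132.25 mm²); the cube at (1, -1.5) (footprint 22.5×12.5) is included at this height (area 281.25 mm²); Combining (union): the regions partially overlap — summed areas 413.50 mm² minus the doubly-counted overlap 115.50 mm² gives 298.00 mm² — area = 298.00 mm². So its area = 298.00 mm². Layer 27 (z = 5.4): the cube is present — its section is the full 11.5×11.5 rectangle (area 132.25 mm²); the cube at (1, -1.5) is not intersected at this z (z outside [5.5, 14.5]); Taking the union: only the 11.5×11.5 cube is present, so the union is just that shape — area = 132.25 mm². So its area = 132.25 mm². Layer 31 is larger (298.00 vs 132.25 mm²).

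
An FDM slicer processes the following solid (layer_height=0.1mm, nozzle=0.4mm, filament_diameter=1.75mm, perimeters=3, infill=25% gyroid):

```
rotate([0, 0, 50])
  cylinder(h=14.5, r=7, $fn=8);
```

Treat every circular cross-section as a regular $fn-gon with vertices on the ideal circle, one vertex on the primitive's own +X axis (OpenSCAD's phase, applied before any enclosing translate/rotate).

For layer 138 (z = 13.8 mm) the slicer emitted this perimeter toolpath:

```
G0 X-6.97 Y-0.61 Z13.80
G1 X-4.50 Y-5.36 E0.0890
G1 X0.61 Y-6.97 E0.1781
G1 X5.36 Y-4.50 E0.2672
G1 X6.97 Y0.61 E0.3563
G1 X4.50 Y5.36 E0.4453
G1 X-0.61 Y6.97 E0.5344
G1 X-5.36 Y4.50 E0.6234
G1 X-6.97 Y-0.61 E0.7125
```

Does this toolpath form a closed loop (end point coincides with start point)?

Start point (G0): (-6.97, -0.61). End point (last G1): the path returns to the start — closed.

yes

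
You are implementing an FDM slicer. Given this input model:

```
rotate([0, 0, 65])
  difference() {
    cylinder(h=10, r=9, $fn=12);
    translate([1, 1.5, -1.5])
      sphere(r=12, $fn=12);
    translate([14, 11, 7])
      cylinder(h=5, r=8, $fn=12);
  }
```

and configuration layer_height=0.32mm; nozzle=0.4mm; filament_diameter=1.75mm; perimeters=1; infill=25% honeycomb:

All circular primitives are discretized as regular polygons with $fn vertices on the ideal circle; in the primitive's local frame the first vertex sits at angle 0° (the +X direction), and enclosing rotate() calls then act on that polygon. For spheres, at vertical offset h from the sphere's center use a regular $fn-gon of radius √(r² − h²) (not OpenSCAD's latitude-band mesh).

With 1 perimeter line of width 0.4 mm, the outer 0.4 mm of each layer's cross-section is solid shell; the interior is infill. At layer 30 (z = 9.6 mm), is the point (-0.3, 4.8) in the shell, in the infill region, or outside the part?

At z = 9.6 mm: the cylinder: section is a regular 12-gon, circumradius r=9; the r=12 sphere at (1, 1.5) contributes a regular 12-gon of circumradius √(12²−11.1²) = 4.560; the r=8 cylinder at (14, 11) gives a regular 12-gon of circumradius 8 (constant along its height); After the difference (first − rest): starting from the r=9 cylinder, the r=12 sphere at (1, 1.5) lies wholly inside it (removes its full 62.37 mm² and its 28.32 mm outline becomes a hole wall); the r=8 cylinder at (14, 11) misses the remaining region (no effect) — 1 connected region with 1 hole; (whole slice rotated 65° about Z — lengths, areas and connectivity unchanged). Overall, the cross-section is one region with 1 hole. Undo the 65° rotation: the query point maps to (4.223, 2.300) in the un-rotated model frame. The nearest boundary edge runs (5.56, 1.50)→(4.95, 3.78); distance from the point to it = 1.08 mm. The point is not inside any of the regions above, so it lies outside the cross-section (1.08 mm from the nearest boundary).

outside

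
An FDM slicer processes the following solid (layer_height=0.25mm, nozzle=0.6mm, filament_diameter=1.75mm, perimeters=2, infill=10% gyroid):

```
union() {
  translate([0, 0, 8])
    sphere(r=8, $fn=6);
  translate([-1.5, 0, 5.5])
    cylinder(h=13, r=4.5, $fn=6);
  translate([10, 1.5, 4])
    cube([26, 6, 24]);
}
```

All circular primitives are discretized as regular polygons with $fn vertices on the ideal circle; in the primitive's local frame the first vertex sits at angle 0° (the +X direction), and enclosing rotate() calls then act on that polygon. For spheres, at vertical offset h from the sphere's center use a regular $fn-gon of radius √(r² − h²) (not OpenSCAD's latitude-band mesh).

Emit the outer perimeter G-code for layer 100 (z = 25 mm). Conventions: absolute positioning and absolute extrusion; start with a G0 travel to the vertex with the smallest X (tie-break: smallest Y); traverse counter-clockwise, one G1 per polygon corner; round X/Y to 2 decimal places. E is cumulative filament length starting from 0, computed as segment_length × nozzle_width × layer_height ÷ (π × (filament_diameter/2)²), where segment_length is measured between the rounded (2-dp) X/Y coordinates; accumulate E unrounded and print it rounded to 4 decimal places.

At z = 25 mm: the sphere does not reach this height (|z−center|=17.000 > r=8); the cylinder at (-1.5, 0) is absent (z outside [5.5, 18.5]); the cube at (10, 1.5) is present — its section is the full 26×6 rectangle; Taking the union: only the 26×6 cube at (10, 1.5) is present, so the union is just that shape — 1 connected region. The outline is a single polygon with 4 vertices. Extrusion per mm of travel: 0.6 × 0.25 / (π × 0.875²) = 0.062363. Accumulating E over each segment gives final E = 3.9912.

G0 X10.00 Y1.50 Z25.00
G1 X36.00 Y1.50 E1.6214
G1 X36.00 Y7.50 E1.9956
G1 X10.00 Y7.50 E3.6170
G1 X10.00 Y1.50 E3.9912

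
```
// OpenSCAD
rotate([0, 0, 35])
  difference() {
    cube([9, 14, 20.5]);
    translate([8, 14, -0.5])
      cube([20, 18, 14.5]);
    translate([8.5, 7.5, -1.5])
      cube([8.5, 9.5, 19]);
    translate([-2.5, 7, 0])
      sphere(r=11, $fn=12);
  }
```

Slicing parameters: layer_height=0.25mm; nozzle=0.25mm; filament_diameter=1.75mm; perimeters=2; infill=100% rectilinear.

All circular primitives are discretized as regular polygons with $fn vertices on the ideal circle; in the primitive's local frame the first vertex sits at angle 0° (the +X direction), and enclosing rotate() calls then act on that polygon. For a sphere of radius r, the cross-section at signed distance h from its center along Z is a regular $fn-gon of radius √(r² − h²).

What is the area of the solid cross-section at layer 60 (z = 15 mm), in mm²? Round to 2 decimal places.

At z = 15 mm: the 9×14 cube contributes its full rectangle (area 126.00 mm²); the cube at (8, 14) is absent (z outside [-0.5, 14]); the 8.5×9.5 cube at (8.5, 7.5) contributes its full rectangle (area 80.75 mm²); the sphere at (-2.5, 7) is absent (|z−center|=15.000 > r=11); Taking the first minus the rest: starting from the 9×14 cube (126.00 mm²), the 8.5×9.5 cube at (8.5, 7.5) partially overlaps it — only the 3.25 mm² overlap (of its 80.75 mm²) is removed, clipping the outline — area = 122.75 mm²; (whole slice rotated 35° about Z — lengths, areas and connectivity unchanged). Overall, the cross-section is a single solid region. Net area = 122.75 mm².

122.75 mm²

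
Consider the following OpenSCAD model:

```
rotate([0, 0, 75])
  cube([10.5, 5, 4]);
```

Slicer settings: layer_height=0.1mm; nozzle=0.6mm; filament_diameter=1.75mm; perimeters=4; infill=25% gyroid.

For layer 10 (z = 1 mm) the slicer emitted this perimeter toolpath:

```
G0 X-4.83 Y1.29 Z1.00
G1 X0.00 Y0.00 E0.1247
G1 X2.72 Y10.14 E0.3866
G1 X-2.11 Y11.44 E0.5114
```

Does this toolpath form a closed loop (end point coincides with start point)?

Start point (G0): (-4.83, 1.29). End point (last G1): the path does not return to the start — open.

no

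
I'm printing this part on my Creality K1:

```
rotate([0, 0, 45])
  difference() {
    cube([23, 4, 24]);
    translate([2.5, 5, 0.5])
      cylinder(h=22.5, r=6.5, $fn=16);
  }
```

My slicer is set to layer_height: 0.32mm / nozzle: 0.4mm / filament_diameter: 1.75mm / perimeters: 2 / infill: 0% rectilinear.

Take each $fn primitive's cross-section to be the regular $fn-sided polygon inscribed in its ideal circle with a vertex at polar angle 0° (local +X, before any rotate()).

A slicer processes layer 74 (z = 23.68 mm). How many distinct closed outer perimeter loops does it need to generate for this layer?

At z = 23.68 mm: the 23×4 cube contributes its full rectangle; the cylinder at (2.5, 5) does not reach this height (z outside [0.5, 23]); After the difference (first − rest): none of the subtracted shapes is present at this height, so the 23×4 cube is unchanged — 1 connected region; (rotated 45° about Z; rotation is an isometry so areas/perimeters/island counts are preserved). The result has 1 disconnected region.

1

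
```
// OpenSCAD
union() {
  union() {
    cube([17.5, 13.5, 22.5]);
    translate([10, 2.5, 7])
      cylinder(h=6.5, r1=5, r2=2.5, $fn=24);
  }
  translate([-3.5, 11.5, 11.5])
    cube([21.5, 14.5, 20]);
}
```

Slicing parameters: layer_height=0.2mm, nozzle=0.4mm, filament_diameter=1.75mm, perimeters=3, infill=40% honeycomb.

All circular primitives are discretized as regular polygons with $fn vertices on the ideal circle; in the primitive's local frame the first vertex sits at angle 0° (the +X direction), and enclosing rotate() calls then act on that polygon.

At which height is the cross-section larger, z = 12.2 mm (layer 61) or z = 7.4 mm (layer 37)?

Layer 61 (z = 12.2): the cube (footprint 17.5×13.5) is included at this height (area 236.25 mm²); the cone at (10, 2.5) (r1=5→r2=2.5) has section circumradius 3.000 here — a regular 24-gon (area = (24/2)·3.000²·sin(360°/24) = 27.95 mm²); Merging all regions: the regions partially overlap — summed areas 264.20 mm² minus the doubly-counted overlap 26.88 mm² gives 237.32 mm² — area = 237.32 mm²; the cube at (-3.5, 11.5) is present — its section is the full 21.5×14.5 rectangle (area 311.75 mm²); Merging all regions: the regions partially overlap — summed areas 549.07 mm² minus the doubly-counted overlap 35.00 mm² gives 514.07 mm² — area = 514.07 mm². So its area = 514.07 mm². Layer 37 (z = 7.4): the 17.5×13.5 cube contributes its full rectangle (area 236.25 mm²); the cone at (10, 2.5) contributes a regular 24-gon of circumradius 4.846 (interpolated between r1=5 and r2=2.5 at t=0.062) (area = (24/2)·4.846²·sin(360°/24) = 72.94 mm²); Taking the union: the regions partially overlap — summed areas 309.19 mm² minus the doubly-counted overlap 59.44 mm² gives 249.75 mm² — area = 249.75 mm²; the cube at (-3.5, 11.5) is not intersected at this z (z outside [11.5, 31.5]); Combining (union): only the result so far is present, so the union is just that shape — area = 249.75 mm². So its area = 249.75 mm². Layer 61 is larger (514.07 vs 249.75 mm²).

layer 61 (z = 12.2 mm)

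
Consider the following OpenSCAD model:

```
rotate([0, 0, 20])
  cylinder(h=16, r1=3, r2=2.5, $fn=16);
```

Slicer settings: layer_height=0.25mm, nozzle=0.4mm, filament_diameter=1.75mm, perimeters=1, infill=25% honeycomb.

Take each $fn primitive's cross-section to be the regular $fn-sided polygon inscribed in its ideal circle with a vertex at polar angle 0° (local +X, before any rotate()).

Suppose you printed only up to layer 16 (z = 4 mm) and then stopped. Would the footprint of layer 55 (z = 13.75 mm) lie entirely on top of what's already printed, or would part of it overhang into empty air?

Compare the two slices. At z = 4: the cone contributes a regular 16-gon of circumradius 2.875 (interpolated between r1=3 and r2=2.5 at t=0.250) (area = (16/2)·2.875²·sin(360°/16) = 25.30 mm²); (whole slice rotated 20° about Z — lengths, areas and connectivity unchanged). At z = 13.75: the cone (r1=3→r2=2.5) has section circumradius 2.570 here — a regular 16-gon (area = (16/2)·2.570²·sin(360°/16) = 20.23 mm²); (rotated 20° about Z; rotation is an isometry so areas/perimeters/island counts are preserved). Checking containment: the cross-section at z = 13.75 is a subset of the cross-section at z = 4.

entirely on top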